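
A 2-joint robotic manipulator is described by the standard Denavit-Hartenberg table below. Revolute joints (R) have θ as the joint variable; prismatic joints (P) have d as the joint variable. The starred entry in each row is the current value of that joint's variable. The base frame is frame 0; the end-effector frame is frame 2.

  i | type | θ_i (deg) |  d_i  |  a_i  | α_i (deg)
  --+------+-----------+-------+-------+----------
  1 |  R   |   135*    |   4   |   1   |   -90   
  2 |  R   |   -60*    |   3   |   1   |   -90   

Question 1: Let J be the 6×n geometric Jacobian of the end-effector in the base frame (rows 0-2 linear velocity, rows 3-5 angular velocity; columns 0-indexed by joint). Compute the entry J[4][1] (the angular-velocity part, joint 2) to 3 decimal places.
-0.707

axis z_1 = (-0.7071,-0.7071,0.0000); lever o_n−o_1 = (-2.4749,-1.7678,0.8660)
cross product → J_v[:, 1] = (-0.6124,0.6124,-0.5000)
J_ω[:, 1] = z_1
entry J[4][1] = -0.7071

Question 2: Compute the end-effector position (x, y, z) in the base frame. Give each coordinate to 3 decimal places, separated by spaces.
after link 1: o_1 = (-0.7071, 0.7071, 4.0000)
after link 2: o_2 = (-3.1820, -1.0607, 4.8660)

-3.182 -1.061 4.866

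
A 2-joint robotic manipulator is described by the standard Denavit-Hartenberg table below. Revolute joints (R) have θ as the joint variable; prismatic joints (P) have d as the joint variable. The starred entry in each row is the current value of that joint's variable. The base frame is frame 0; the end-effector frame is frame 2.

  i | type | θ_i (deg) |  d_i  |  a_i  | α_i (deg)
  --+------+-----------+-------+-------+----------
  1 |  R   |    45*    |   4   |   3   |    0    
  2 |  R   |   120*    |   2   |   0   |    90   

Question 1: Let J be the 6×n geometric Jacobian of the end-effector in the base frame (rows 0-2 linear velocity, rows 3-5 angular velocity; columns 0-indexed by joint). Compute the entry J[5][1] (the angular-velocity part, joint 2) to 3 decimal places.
axis z_1 = (0.0000,0.0000,1.0000); lever o_n−o_1 = (0.0000,0.0000,2.0000)
cross product → J_v[:, 1] = (0.0000,0.0000,0.0000)
J_ω[:, 1] = z_1
entry J[5][1] = 1.0000

1.000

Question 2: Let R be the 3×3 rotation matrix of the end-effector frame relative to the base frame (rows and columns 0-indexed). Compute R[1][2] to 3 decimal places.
End-effector z-axis (col 2 of R) = (0.2588,0.9659,0.0000)
R[1][2] = 0.9659

0.966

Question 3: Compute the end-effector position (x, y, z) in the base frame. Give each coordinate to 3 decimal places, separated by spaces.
2.121 2.121 6.000

after link 1: o_1 = (2.1213, 2.1213, 4.0000)
after link 2: o_2 = (2.1213, 2.1213, 6.0000)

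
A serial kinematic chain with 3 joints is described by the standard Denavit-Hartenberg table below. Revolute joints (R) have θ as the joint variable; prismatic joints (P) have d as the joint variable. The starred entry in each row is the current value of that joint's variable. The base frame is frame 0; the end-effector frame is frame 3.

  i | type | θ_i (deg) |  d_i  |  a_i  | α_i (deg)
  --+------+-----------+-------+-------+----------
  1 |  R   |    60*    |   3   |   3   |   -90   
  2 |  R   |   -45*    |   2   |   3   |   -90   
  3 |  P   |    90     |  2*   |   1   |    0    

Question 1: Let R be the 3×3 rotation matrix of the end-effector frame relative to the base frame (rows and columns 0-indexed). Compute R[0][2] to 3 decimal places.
End-effector z-axis (col 2 of R) = (0.3536,0.6124,-0.7071)
R[0][2] = 0.3536

0.354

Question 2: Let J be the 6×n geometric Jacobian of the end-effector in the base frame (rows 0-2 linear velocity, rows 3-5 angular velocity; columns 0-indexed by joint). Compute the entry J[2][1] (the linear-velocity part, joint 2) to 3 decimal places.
-3.536

axis z_1 = (-0.8660,0.5000,0.0000); lever o_n−o_1 = (0.9017,3.5619,0.7071)
cross product → J_v[:, 1] = (0.3536,0.6124,-3.5355)
J_ω[:, 1] = z_1
entry J[2][1] = -3.5355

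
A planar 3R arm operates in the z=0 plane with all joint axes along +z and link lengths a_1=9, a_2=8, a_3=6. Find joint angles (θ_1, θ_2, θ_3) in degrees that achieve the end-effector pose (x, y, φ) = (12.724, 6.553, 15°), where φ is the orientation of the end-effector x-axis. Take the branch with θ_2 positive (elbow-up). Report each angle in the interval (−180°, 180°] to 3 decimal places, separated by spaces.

wrist centre = target − a_3·(cos φ, sin φ) = (6.9284, 5.0001)
cos θ_2 = (73.0042−9²−8²)/(2·9·8) = -0.5000; θ_2 = 119.9981° (elbow-up)
β = atan2(5.0001,6.9284) = 35.8170°; ψ = atan2(6.9283,5.0002) = 54.1817°
θ_1 = β − ψ = -18.3647°
θ_3 = φ − θ_1 − θ_2 = -86.6334° (wrapped to (-180°,180°])

-18.365 119.998 -86.633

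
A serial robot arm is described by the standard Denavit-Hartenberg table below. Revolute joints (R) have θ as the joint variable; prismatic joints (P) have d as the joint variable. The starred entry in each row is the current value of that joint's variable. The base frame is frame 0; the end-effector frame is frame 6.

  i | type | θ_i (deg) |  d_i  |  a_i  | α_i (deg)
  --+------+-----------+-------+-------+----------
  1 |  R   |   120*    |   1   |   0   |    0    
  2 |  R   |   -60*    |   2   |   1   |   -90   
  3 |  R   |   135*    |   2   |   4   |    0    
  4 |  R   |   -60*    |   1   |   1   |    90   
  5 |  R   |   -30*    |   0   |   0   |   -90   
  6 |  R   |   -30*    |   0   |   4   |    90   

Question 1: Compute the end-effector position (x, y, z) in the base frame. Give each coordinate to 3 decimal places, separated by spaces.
after link 1: o_1 = (0.0000, 0.0000, 1.0000)
after link 2: o_2 = (0.5000, 0.8660, 3.0000)
after link 3: o_3 = (-2.6463, -0.5835, 0.1716)
after link 4: o_4 = (-3.3829, 0.1407, -0.7944)
after link 5: o_5 = (-3.3829, 0.1407, -0.7944)
after link 6: o_6 = (-0.5287, 1.6201, -3.1745)

-0.529 1.620 -3.174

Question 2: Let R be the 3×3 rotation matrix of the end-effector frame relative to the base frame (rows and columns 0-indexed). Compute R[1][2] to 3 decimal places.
0.752

End-effector z-axis (col 2 of R) = (0.1457,0.7524,0.6424)
R[1][2] = 0.7524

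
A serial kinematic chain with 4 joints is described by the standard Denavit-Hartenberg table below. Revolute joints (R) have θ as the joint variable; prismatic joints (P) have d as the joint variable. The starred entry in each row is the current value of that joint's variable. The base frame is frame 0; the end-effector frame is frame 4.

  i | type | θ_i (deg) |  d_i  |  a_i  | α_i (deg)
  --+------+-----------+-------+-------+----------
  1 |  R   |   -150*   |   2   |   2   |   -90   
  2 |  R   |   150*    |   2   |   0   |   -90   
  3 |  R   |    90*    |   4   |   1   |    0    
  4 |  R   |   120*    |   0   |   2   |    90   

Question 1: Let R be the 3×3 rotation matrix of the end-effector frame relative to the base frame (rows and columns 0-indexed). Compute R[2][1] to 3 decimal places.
0.866

End-effector y-axis (col 1 of R) = (0.4330,0.2500,0.8660)
R[2][1] = 0.8660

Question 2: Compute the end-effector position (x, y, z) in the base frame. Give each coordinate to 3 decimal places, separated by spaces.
-0.299 -2.482 6.330

after link 1: o_1 = (-1.7321, -1.0000, 2.0000)
after link 2: o_2 = (-0.7321, -2.7321, 2.0000)
after link 3: o_3 = (0.5000, -0.8660, 5.4641)
after link 4: o_4 = (-0.2990, -2.4821, 6.3301)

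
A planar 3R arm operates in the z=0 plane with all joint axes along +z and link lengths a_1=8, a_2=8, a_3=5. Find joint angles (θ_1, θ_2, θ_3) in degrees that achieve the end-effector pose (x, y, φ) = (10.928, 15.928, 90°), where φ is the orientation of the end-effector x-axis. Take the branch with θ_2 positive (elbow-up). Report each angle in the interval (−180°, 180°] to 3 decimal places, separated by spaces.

wrist centre = target − a_3·(cos φ, sin φ) = (10.9280, 10.9280)
cos θ_2 = (238.8424−8²−8²)/(2·8·8) = 0.8660; θ_2 = 30.0080° (elbow-up)
β = atan2(10.9280,10.9280) = 45.0000°; ψ = atan2(4.0010,14.9276) = 15.0040°
θ_1 = β − ψ = 29.9960°
θ_3 = φ − θ_1 − θ_2 = 29.9960° (wrapped to (-180°,180°])

29.996 30.008 29.996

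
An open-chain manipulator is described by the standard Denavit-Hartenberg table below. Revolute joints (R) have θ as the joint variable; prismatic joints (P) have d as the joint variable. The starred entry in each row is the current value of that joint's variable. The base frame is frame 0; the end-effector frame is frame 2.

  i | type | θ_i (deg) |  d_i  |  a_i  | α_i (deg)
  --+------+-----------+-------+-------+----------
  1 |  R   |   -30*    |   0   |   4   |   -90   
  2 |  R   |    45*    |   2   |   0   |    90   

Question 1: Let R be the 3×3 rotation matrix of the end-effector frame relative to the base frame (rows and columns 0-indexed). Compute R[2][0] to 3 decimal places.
End-effector x-axis (col 0 of R) = (0.6124,-0.3536,-0.7071)
R[2][0] = -0.7071

-0.707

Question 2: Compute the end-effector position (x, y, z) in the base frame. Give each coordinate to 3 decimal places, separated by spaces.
after link 1: o_1 = (3.4641, -2.0000, 0.0000)
after link 2: o_2 = (4.4641, -0.2679, 0.0000)

4.464 -0.268 0.000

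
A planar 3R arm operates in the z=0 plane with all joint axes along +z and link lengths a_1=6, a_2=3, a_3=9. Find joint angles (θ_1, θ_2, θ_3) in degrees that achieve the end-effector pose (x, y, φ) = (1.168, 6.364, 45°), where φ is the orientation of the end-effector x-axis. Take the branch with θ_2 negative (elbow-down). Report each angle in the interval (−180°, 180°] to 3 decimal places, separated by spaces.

wrist centre = target − a_3·(cos φ, sin φ) = (-5.1960, 0.0000)
cos θ_2 = (26.9980−6²−3²)/(2·6·3) = -0.5001; θ_2 = -120.0037° (elbow-down)
β = atan2(0.0000,-5.1960) = 179.9996°; ψ = atan2(-2.5980,4.4998) = -30.0000°
θ_1 = β − ψ = 209.9996°
θ_3 = φ − θ_1 − θ_2 = -44.9959° (wrapped to (-180°,180°])

-150.000 -120.004 -44.996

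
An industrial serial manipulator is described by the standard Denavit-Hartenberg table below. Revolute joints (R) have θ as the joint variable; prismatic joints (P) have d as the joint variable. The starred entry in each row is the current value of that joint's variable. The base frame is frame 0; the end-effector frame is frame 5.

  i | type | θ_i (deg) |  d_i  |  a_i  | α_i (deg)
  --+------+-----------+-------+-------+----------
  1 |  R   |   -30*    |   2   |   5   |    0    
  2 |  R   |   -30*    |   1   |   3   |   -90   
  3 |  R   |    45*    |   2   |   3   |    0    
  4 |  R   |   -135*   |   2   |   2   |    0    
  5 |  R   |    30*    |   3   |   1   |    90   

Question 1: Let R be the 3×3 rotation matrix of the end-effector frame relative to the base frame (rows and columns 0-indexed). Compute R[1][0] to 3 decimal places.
-0.433

End-effector x-axis (col 0 of R) = (0.2500,-0.4330,0.8660)
R[1][0] = -0.4330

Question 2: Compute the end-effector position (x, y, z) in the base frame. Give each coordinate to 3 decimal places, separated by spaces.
after link 1: o_1 = (4.3301, -2.5000, 2.0000)
after link 2: o_2 = (5.8301, -5.0981, 3.0000)
after link 3: o_3 = (8.6228, -5.9352, 0.8787)
after link 4: o_4 = (10.3549, -4.9352, 2.8787)
after link 5: o_5 = (13.2030, -3.8682, 3.7447)

13.203 -3.868 3.745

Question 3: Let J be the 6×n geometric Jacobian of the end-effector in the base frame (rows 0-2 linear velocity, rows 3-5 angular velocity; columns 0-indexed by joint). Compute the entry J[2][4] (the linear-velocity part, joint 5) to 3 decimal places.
-0.500

axis z_4 = (0.8660,0.5000,0.0000); lever o_n−o_4 = (2.8481,1.0670,0.8660)
cross product → J_v[:, 4] = (0.4330,-0.7500,-0.5000)
J_ω[:, 4] = z_4
entry J[2][4] = -0.5000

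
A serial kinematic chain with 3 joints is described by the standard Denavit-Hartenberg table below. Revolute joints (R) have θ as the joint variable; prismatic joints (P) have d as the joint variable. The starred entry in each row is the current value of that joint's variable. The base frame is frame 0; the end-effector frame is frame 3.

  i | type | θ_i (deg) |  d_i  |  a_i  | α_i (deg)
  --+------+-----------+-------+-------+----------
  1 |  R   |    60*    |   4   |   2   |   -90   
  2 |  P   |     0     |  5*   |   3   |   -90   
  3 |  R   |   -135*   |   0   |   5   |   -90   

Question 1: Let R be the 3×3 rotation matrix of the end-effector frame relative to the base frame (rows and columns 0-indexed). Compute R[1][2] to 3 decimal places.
0.966

End-effector z-axis (col 2 of R) = (-0.2588,0.9659,0.0000)
R[1][2] = 0.9659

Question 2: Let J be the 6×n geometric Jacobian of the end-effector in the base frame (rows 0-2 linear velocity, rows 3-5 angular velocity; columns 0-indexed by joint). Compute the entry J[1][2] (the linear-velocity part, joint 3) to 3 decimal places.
axis z_2 = (-0.0000,0.0000,-1.0000); lever o_n−o_2 = (-4.8296,-1.2941,0.0000)
cross product → J_v[:, 2] = (-1.2941,4.8296,0.0000)
J_ω[:, 2] = z_2
entry J[1][2] = 4.8296

4.830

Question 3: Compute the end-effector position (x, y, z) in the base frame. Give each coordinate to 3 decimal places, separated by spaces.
-6.660 5.536 4.000

after link 1: o_1 = (1.0000, 1.7321, 4.0000)
after link 2: o_2 = (-1.8301, 6.8301, 4.0000)
after link 3: o_3 = (-6.6598, 5.5360, 4.0000)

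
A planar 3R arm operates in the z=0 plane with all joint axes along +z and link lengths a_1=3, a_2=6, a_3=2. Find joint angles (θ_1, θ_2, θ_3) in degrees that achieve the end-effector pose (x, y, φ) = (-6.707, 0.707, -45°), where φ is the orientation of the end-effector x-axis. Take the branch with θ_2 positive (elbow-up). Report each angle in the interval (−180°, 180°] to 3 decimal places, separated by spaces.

wrist centre = target − a_3·(cos φ, sin φ) = (-8.1212, 2.1212)
cos θ_2 = (70.4537−3²−6²)/(2·3·6) = 0.7070; θ_2 = 45.0049° (elbow-up)
β = atan2(2.1212,-8.1212) = 165.3617°; ψ = atan2(4.2430,7.2423) = 30.3646°
θ_1 = β − ψ = 134.9971°
θ_3 = φ − θ_1 − θ_2 = 134.9980° (wrapped to (-180°,180°])

134.997 45.005 134.998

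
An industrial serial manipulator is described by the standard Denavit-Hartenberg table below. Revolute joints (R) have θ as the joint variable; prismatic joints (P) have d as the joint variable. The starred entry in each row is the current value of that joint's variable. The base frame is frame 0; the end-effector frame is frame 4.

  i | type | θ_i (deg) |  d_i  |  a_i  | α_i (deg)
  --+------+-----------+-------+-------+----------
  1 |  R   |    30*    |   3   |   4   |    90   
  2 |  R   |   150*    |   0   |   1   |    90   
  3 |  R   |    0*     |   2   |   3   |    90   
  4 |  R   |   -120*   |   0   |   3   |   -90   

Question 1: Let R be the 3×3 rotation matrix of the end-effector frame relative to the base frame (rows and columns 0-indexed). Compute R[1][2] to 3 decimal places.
End-effector z-axis (col 2 of R) = (-0.8660,-0.5000,0.0000)
R[1][2] = -0.5000

-0.500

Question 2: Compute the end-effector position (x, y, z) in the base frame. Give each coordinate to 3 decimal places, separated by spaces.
after link 1: o_1 = (3.4641, 2.0000, 3.0000)
after link 2: o_2 = (2.7141, 1.5670, 3.5000)
after link 3: o_3 = (1.3301, 0.7679, 6.7321)
after link 4: o_4 = (1.3301, 0.7679, 3.7321)

1.330 0.768 3.732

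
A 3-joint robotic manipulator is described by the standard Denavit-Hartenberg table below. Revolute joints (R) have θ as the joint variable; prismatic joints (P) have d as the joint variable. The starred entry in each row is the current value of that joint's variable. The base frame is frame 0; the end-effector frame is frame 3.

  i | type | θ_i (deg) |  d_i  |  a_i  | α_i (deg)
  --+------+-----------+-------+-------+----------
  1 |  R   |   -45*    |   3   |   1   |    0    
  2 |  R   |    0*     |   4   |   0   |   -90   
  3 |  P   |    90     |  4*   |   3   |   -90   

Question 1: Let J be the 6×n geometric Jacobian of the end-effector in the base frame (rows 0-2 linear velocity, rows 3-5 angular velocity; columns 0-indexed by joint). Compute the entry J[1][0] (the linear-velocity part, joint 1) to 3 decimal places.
3.536

axis z_0 = ẑ; lever o_n−o_0 = (3.5355,2.1213,4.0000)
cross product → J_v[:, 0] = (-2.1213,3.5355,0.0000)
J_ω[:, 0] = z_0
entry J[1][0] = 3.5355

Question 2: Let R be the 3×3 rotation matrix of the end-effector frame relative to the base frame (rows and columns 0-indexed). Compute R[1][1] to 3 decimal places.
End-effector y-axis (col 1 of R) = (-0.7071,-0.7071,-0.0000)
R[1][1] = -0.7071

-0.707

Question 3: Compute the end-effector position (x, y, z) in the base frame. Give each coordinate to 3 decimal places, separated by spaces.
after link 1: o_1 = (0.7071, -0.7071, 3.0000)
after link 2: o_2 = (0.7071, -0.7071, 7.0000)
after link 3: o_3 = (3.5355, 2.1213, 4.0000)

3.536 2.121 4.000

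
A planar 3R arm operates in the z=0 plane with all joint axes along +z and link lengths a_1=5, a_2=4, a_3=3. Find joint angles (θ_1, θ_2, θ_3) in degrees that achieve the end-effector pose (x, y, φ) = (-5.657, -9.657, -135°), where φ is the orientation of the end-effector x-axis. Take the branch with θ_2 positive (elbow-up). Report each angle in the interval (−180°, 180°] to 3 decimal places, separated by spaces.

wrist centre = target − a_3·(cos φ, sin φ) = (-3.5357, -7.5357)
cos θ_2 = (69.2875−5²−4²)/(2·5·4) = 0.7072; θ_2 = 44.9935° (elbow-up)
β = atan2(-7.5357,-3.5357) = -115.1356°; ψ = atan2(2.8281,7.8287) = 19.8620°
θ_1 = β − ψ = -134.9976°
θ_3 = φ − θ_1 − θ_2 = -44.9958° (wrapped to (-180°,180°])

-134.998 44.993 -44.996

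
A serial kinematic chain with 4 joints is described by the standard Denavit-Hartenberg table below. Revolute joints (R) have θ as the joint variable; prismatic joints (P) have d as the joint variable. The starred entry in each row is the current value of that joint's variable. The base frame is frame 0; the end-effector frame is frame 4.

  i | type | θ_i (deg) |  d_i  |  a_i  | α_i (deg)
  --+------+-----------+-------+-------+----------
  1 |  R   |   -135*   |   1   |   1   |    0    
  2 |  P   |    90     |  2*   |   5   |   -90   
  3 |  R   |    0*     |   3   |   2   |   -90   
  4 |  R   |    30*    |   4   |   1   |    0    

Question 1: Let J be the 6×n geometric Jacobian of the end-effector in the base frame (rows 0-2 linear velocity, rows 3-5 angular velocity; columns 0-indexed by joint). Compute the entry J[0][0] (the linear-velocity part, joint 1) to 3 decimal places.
axis z_0 = ẑ; lever o_n−o_0 = (6.6228,-4.5015,-1.0000)
cross product → J_v[:, 0] = (4.5015,6.6228,-0.0000)
J_ω[:, 0] = z_0
entry J[0][0] = 4.5015

4.501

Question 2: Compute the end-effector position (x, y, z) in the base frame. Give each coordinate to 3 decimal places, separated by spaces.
after link 1: o_1 = (-0.7071, -0.7071, 1.0000)
after link 2: o_2 = (2.8284, -4.2426, 3.0000)
after link 3: o_3 = (6.3640, -3.5355, 3.0000)
after link 4: o_4 = (6.6228, -4.5015, -1.0000)

6.623 -4.501 -1.000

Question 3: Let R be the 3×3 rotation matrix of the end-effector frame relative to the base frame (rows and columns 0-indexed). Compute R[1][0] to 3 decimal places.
End-effector x-axis (col 0 of R) = (0.2588,-0.9659,-0.0000)
R[1][0] = -0.9659

-0.966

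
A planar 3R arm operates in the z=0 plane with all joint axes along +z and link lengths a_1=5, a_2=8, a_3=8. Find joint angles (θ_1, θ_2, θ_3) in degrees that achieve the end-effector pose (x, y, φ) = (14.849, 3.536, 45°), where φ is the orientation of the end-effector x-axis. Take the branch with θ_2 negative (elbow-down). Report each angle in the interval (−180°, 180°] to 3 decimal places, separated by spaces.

45.006 -90.005 89.999

wrist centre = target − a_3·(cos φ, sin φ) = (9.1921, -2.1209)
cos θ_2 = (88.9936−5²−8²)/(2·5·8) = -0.0001; θ_2 = -90.0046° (elbow-down)
β = atan2(-2.1209,9.1921) = -12.9922°; ψ = atan2(-8.0000,4.9994) = -57.9979°
θ_1 = β − ψ = 45.0057°
θ_3 = φ − θ_1 − θ_2 = 89.9989° (wrapped to (-180°,180°])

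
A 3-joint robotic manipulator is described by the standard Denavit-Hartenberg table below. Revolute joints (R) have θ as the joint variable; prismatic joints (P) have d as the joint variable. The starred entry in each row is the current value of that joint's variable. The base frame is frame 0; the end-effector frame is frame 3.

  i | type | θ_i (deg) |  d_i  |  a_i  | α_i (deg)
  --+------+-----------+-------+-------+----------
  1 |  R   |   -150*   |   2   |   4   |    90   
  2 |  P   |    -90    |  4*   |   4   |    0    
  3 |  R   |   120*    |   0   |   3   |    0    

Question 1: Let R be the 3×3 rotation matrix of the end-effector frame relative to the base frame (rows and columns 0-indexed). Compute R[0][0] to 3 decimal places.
-0.750

End-effector x-axis (col 0 of R) = (-0.7500,-0.4330,0.5000)
R[0][0] = -0.7500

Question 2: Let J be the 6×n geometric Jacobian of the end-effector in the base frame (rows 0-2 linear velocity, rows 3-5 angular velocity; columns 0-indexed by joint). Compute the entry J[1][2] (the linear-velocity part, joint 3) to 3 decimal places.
0.750

axis z_2 = (-0.5000,0.8660,0.0000); lever o_n−o_2 = (-2.2500,-1.2990,1.5000)
cross product → J_v[:, 2] = (1.2990,0.7500,2.5981)
J_ω[:, 2] = z_2
entry J[1][2] = 0.7500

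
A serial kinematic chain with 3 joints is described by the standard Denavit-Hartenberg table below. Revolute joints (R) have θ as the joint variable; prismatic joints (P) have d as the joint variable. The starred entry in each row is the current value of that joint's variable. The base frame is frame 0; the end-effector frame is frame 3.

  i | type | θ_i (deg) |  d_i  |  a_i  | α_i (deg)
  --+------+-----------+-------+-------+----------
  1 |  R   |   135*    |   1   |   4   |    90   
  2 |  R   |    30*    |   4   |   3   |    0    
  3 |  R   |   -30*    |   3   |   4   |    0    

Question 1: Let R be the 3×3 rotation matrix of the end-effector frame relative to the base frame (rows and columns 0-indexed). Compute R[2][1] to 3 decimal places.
End-effector y-axis (col 1 of R) = (0.0000,-0.0000,1.0000)
R[2][1] = 1.0000

1.000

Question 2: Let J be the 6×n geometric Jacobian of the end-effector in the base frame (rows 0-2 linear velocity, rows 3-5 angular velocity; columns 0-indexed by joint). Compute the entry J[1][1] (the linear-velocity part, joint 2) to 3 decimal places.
-1.061

axis z_1 = (0.7071,0.7071,0.0000); lever o_n−o_1 = (0.2842,9.6153,1.5000)
cross product → J_v[:, 1] = (1.0607,-1.0607,6.5981)
J_ω[:, 1] = z_1
entry J[1][1] = -1.0607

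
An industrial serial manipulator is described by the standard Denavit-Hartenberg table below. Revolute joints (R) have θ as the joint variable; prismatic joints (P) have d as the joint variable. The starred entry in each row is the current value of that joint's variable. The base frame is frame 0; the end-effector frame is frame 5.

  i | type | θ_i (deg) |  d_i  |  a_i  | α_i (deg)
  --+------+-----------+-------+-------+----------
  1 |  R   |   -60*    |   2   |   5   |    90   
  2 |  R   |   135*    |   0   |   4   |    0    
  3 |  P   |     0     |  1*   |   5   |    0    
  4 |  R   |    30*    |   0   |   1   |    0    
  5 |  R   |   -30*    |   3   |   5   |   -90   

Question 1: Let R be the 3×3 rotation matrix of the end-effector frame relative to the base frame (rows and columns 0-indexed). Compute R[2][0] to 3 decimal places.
0.707

End-effector x-axis (col 0 of R) = (-0.3536,0.6124,0.7071)
R[2][0] = 0.7071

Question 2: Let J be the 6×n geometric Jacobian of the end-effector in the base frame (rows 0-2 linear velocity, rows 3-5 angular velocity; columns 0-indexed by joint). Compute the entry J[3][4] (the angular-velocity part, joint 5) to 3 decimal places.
-0.866

axis z_4 = (-0.8660,-0.5000,0.0000); lever o_n−o_4 = (-4.3658,1.5619,3.5355)
cross product → J_v[:, 4] = (-1.7678,3.0619,-3.5355)
J_ω[:, 4] = z_4
entry J[3][4] = -0.8660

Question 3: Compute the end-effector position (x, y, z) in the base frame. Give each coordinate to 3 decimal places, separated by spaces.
after link 1: o_1 = (2.5000, -4.3301, 2.0000)
after link 2: o_2 = (1.0858, -1.8806, 4.8284)
after link 3: o_3 = (-1.5480, 0.6812, 8.3640)
after link 4: o_4 = (-2.0310, 1.5177, 8.6228)
after link 5: o_5 = (-6.3968, 3.0796, 12.1583)

-6.397 3.080 12.158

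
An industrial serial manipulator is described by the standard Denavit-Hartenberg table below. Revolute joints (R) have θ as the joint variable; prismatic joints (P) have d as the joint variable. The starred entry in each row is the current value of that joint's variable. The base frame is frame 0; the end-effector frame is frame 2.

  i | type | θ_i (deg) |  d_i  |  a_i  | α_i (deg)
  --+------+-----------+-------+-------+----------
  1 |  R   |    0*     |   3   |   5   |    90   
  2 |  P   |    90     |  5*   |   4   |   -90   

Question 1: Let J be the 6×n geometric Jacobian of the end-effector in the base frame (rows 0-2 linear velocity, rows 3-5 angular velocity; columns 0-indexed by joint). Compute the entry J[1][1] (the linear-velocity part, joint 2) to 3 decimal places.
prismatic axis z_1 = (0.0000,-1.0000,0.0000)
J_v[:, 1] = z_1; J_ω[:, 1] = (0,0,0)
entry J[1][1] = -1.0000

-1.000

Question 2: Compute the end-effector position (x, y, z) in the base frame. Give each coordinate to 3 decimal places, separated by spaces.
5.000 -5.000 7.000

after link 1: o_1 = (5.0000, 0.0000, 3.0000)
after link 2: o_2 = (5.0000, -5.0000, 7.0000)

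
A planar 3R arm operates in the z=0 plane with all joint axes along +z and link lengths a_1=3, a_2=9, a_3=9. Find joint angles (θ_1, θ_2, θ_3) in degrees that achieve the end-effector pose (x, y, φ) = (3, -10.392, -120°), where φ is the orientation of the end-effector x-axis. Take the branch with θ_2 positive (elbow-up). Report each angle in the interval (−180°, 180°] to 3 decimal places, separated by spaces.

wrist centre = target − a_3·(cos φ, sin φ) = (7.5000, -2.5978)
cos θ_2 = (62.9984−3²−9²)/(2·3·9) = -0.5000; θ_2 = 120.0019° (elbow-up)
β = atan2(-2.5978,7.5000) = -19.1045°; ψ = atan2(7.7941,-1.5003) = 100.8955°
θ_1 = β − ψ = -120.0000°
θ_3 = φ − θ_1 − θ_2 = -120.0019° (wrapped to (-180°,180°])

-120.000 120.002 -120.002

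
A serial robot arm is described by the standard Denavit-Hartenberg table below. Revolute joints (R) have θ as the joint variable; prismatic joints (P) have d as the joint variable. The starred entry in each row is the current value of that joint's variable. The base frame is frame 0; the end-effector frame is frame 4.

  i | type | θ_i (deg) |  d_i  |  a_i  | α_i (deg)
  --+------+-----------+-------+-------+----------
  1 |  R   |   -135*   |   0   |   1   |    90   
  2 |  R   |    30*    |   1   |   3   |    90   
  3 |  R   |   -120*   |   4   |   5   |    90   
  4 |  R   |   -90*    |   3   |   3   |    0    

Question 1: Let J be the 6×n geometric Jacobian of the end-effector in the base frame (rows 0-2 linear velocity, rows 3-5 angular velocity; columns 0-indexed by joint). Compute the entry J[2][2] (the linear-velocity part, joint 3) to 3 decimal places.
1.415

axis z_2 = (-0.3536,-0.3536,-0.8660); lever o_n−o_2 = (4.7696,0.7672,-3.4151)
cross product → J_v[:, 2] = (1.8718,-5.3380,1.4151)
J_ω[:, 2] = z_2
entry J[2][2] = 1.4151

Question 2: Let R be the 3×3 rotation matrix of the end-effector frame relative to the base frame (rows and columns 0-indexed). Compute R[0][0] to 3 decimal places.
End-effector x-axis (col 0 of R) = (0.3536,0.3536,0.8660)
R[0][0] = 0.3536

0.354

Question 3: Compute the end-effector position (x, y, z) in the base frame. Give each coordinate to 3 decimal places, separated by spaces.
1.518 -1.070 -1.915

after link 1: o_1 = (-0.7071, -0.7071, 0.0000)
after link 2: o_2 = (-3.2513, -1.8371, 1.5000)
after link 3: o_3 = (-0.0728, -4.7823, -3.2141)
after link 4: o_4 = (1.5182, -1.0700, -1.9151)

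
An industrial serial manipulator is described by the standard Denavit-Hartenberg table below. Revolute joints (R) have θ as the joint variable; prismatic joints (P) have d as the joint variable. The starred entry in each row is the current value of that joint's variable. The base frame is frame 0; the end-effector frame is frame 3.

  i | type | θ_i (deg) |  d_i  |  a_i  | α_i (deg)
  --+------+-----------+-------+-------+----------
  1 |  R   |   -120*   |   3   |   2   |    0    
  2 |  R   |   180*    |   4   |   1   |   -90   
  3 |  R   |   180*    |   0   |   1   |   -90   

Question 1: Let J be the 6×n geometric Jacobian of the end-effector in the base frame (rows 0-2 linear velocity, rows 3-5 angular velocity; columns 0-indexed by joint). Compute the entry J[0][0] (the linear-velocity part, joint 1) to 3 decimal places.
1.732

axis z_0 = ẑ; lever o_n−o_0 = (-1.0000,-1.7321,7.0000)
cross product → J_v[:, 0] = (1.7321,-1.0000,0.0000)
J_ω[:, 0] = z_0
entry J[0][0] = 1.7321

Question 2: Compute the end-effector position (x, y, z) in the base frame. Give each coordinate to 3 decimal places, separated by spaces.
after link 1: o_1 = (-1.0000, -1.7321, 3.0000)
after link 2: o_2 = (-0.5000, -0.8660, 7.0000)
after link 3: o_3 = (-1.0000, -1.7321, 7.0000)

-1.000 -1.732 7.000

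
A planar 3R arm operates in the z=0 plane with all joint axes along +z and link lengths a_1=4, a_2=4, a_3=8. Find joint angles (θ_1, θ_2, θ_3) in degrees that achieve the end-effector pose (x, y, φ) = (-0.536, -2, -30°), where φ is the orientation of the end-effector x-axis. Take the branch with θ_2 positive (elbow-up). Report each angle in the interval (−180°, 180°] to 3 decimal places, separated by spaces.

150.003 29.995 150.003

wrist centre = target − a_3·(cos φ, sin φ) = (-7.4642, 2.0000)
cos θ_2 = (59.7143−4²−4²)/(2·4·4) = 0.8661; θ_2 = 29.9946° (elbow-up)
β = atan2(2.0000,-7.4642) = 165.0002°; ψ = atan2(1.9997,7.4643) = 14.9973°
θ_1 = β − ψ = 150.0029°
θ_3 = φ − θ_1 − θ_2 = 150.0025° (wrapped to (-180°,180°])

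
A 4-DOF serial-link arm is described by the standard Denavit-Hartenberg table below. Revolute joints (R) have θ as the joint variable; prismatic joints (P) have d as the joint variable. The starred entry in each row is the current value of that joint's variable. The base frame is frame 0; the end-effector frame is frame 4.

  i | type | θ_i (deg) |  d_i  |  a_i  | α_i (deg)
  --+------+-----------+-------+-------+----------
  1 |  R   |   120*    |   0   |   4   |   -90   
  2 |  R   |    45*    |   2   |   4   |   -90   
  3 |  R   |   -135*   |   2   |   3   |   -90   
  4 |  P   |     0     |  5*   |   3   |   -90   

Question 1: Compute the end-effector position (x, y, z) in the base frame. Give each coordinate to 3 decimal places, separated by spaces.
after link 1: o_1 = (-2.0000, 3.4641, 0.0000)
after link 2: o_2 = (-5.1463, 4.9136, -2.8284)
after link 3: o_3 = (-5.5263, 1.3291, -2.7426)
after link 4: o_4 = (-10.9253, -0.6333, -3.7426)

-10.925 -0.633 -3.743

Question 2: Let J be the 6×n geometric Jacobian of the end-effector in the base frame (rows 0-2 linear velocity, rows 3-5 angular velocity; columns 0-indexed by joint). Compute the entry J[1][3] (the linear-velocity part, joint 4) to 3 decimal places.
prismatic axis z_3 = (-0.8624,0.0795,-0.5000)
J_v[:, 3] = z_3; J_ω[:, 3] = (0,0,0)
entry J[1][3] = 0.0795

0.079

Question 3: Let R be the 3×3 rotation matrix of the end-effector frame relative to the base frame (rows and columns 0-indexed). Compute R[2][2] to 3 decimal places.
0.707

End-effector z-axis (col 2 of R) = (-0.3536,0.6124,0.7071)
R[2][2] = 0.7071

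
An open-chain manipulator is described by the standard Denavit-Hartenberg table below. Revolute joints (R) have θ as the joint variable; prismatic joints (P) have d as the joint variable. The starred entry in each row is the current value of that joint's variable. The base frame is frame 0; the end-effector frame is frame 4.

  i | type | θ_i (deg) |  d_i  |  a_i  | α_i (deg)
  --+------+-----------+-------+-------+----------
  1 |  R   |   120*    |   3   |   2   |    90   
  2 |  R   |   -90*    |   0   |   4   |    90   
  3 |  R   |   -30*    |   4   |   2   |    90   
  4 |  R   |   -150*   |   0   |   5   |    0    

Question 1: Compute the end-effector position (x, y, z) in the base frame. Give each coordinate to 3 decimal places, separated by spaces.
0.759 1.016 1.018

after link 1: o_1 = (-1.0000, 1.7321, 3.0000)
after link 2: o_2 = (-1.0000, 1.7321, -1.0000)
after link 3: o_3 = (0.1340, -2.2321, -2.7321)
after link 4: o_4 = (0.7590, 1.0155, 1.0179)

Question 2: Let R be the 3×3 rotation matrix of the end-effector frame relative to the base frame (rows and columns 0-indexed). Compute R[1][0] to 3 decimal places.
End-effector x-axis (col 0 of R) = (0.1250,0.6495,0.7500)
R[1][0] = 0.6495

0.650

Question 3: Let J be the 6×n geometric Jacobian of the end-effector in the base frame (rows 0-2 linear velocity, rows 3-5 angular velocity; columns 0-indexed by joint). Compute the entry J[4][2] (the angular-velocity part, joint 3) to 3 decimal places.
-0.866

axis z_2 = (0.5000,-0.8660,-0.0000); lever o_n−o_2 = (1.7590,-0.7165,2.0179)
cross product → J_v[:, 2] = (-1.7476,-1.0090,1.1651)
J_ω[:, 2] = z_2
entry J[4][2] = -0.8660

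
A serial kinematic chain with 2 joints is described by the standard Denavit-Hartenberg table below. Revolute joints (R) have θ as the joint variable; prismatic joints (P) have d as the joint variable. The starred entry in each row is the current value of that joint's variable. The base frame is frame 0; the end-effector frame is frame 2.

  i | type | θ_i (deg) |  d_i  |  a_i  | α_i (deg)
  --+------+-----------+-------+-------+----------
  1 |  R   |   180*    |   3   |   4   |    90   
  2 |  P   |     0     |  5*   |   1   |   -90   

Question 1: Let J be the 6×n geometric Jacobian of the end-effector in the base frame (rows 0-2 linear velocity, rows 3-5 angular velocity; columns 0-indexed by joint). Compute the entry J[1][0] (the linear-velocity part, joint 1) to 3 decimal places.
-5.000

axis z_0 = ẑ; lever o_n−o_0 = (-5.0000,5.0000,3.0000)
cross product → J_v[:, 0] = (-5.0000,-5.0000,0.0000)
J_ω[:, 0] = z_0
entry J[1][0] = -5.0000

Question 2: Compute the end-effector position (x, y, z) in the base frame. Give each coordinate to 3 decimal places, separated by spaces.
-5.000 5.000 3.000

after link 1: o_1 = (-4.0000, 0.0000, 3.0000)
after link 2: o_2 = (-5.0000, 5.0000, 3.0000)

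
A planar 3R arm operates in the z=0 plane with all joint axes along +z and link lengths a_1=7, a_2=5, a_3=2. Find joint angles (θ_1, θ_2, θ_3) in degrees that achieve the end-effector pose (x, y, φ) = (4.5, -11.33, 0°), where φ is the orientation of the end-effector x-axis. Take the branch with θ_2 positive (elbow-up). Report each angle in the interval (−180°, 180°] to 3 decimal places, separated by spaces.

wrist centre = target − a_3·(cos φ, sin φ) = (2.5000, -11.3300)
cos θ_2 = (134.6189−7²−5²)/(2·7·5) = 0.8660; θ_2 = 30.0047° (elbow-up)
β = atan2(-11.3300,2.5000) = -77.5569°; ψ = atan2(2.5004,11.3299) = 12.4449°
θ_1 = β − ψ = -90.0018°
θ_3 = φ − θ_1 − θ_2 = 59.9971° (wrapped to (-180°,180°])

-90.002 30.005 59.997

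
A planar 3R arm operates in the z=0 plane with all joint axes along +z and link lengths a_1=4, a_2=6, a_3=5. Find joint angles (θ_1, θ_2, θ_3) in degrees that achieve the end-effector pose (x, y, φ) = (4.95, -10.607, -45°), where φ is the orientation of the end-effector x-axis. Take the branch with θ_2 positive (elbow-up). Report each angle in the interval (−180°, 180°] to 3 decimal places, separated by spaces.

-134.993 89.992 0.001

wrist centre = target − a_3·(cos φ, sin φ) = (1.4145, -7.0715)
cos θ_2 = (52.0063−4²−6²)/(2·4·6) = 0.0001; θ_2 = 89.9924° (elbow-up)
β = atan2(-7.0715,1.4145) = -78.6887°; ψ = atan2(6.0000,4.0008) = 56.3047°
θ_1 = β − ψ = -134.9934°
θ_3 = φ − θ_1 − θ_2 = 0.0010° (wrapped to (-180°,180°])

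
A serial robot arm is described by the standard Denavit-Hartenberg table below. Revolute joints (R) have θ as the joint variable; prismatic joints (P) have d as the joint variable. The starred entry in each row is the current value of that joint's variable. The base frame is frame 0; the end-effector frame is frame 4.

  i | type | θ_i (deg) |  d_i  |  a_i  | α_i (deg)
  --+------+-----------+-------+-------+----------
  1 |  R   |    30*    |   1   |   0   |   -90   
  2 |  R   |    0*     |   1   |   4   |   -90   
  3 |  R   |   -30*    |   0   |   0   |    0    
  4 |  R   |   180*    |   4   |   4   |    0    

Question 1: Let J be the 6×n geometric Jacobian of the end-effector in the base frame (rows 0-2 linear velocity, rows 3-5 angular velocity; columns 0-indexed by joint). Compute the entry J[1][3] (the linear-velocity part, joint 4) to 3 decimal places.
axis z_3 = (-0.0000,0.0000,-1.0000); lever o_n−o_3 = (-2.0000,-3.4641,-4.0000)
cross product → J_v[:, 3] = (-3.4641,2.0000,0.0000)
J_ω[:, 3] = z_3
entry J[1][3] = 2.0000

2.000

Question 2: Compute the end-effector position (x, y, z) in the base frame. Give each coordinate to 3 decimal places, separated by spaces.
0.964 -0.598 -3.000

after link 1: o_1 = (0.0000, 0.0000, 1.0000)
after link 2: o_2 = (2.9641, 2.8660, 1.0000)
after link 3: o_3 = (2.9641, 2.8660, 1.0000)
after link 4: o_4 = (0.9641, -0.5981, -3.0000)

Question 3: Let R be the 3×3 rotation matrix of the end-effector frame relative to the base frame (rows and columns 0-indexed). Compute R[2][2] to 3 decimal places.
End-effector z-axis (col 2 of R) = (-0.0000,0.0000,-1.0000)
R[2][2] = -1.0000

-1.000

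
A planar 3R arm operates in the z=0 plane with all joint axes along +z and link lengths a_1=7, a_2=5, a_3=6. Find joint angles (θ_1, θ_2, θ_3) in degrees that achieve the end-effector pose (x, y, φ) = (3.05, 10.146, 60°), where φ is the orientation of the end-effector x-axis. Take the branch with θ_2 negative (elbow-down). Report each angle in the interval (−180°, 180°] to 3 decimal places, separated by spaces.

135.003 -134.999 59.996

wrist centre = target − a_3·(cos φ, sin φ) = (0.0500, 4.9498)
cos θ_2 = (24.5035−7²−5²)/(2·7·5) = -0.7071; θ_2 = -134.9989° (elbow-down)
β = atan2(4.9498,0.0500) = 89.4213°; ψ = atan2(-3.5356,3.4645) = -45.5817°
θ_1 = β − ψ = 135.0029°
θ_3 = φ − θ_1 − θ_2 = 59.9960° (wrapped to (-180°,180°])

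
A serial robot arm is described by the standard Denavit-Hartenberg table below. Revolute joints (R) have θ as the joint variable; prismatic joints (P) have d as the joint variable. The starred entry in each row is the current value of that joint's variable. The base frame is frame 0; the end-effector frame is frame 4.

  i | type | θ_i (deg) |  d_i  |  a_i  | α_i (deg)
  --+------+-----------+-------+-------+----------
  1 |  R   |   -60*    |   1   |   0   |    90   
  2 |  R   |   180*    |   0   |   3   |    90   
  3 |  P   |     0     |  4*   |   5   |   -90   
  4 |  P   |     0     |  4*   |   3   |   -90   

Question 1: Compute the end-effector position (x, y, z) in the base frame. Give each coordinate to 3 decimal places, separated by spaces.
-8.964 7.526 5.000

after link 1: o_1 = (0.0000, 0.0000, 1.0000)
after link 2: o_2 = (-1.5000, 2.5981, 1.0000)
after link 3: o_3 = (-4.0000, 6.9282, 5.0000)
after link 4: o_4 = (-8.9641, 7.5263, 5.0000)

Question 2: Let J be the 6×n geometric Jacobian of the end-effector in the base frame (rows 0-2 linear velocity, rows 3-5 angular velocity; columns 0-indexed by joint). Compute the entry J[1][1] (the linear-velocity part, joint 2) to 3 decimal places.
axis z_1 = (-0.8660,-0.5000,0.0000); lever o_n−o_1 = (-8.9641,7.5263,4.0000)
cross product → J_v[:, 1] = (-2.0000,3.4641,-11.0000)
J_ω[:, 1] = z_1
entry J[1][1] = 3.4641

3.464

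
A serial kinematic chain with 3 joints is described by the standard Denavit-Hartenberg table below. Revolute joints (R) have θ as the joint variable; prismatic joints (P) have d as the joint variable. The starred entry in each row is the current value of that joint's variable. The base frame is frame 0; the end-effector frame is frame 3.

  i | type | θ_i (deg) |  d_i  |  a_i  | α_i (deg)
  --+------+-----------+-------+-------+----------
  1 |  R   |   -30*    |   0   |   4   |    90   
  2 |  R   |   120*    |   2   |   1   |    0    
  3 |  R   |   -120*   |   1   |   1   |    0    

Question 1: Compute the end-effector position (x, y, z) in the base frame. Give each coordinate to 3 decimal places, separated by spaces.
2.397 -4.848 0.866

after link 1: o_1 = (3.4641, -2.0000, 0.0000)
after link 2: o_2 = (2.0311, -3.4821, 0.8660)
after link 3: o_3 = (2.3971, -4.8481, 0.8660)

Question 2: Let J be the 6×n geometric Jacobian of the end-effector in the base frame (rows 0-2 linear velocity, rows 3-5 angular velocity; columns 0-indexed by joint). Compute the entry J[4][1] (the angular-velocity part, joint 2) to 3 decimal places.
-0.866

axis z_1 = (-0.5000,-0.8660,0.0000); lever o_n−o_1 = (-1.0670,-2.8481,0.8660)
cross product → J_v[:, 1] = (-0.7500,0.4330,0.5000)
J_ω[:, 1] = z_1
entry J[4][1] = -0.8660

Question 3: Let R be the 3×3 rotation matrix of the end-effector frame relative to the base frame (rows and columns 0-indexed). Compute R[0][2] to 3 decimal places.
-0.500

End-effector z-axis (col 2 of R) = (-0.5000,-0.8660,0.0000)
R[0][2] = -0.5000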